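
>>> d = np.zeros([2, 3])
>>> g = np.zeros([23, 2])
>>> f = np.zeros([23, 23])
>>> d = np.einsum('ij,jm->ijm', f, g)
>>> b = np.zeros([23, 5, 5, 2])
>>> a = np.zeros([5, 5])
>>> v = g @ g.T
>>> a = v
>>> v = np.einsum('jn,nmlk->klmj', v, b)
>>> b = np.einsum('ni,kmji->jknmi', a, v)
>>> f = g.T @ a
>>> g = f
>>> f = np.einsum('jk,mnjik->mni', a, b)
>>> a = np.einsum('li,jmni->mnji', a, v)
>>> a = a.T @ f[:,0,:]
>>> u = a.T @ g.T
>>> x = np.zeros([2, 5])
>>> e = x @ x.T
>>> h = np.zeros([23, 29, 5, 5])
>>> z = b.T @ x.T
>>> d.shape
(23, 23, 2)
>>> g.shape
(2, 23)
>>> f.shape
(5, 2, 5)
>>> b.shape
(5, 2, 23, 5, 23)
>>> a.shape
(23, 2, 5, 5)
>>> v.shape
(2, 5, 5, 23)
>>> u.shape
(5, 5, 2, 2)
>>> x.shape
(2, 5)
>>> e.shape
(2, 2)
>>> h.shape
(23, 29, 5, 5)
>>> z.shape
(23, 5, 23, 2, 2)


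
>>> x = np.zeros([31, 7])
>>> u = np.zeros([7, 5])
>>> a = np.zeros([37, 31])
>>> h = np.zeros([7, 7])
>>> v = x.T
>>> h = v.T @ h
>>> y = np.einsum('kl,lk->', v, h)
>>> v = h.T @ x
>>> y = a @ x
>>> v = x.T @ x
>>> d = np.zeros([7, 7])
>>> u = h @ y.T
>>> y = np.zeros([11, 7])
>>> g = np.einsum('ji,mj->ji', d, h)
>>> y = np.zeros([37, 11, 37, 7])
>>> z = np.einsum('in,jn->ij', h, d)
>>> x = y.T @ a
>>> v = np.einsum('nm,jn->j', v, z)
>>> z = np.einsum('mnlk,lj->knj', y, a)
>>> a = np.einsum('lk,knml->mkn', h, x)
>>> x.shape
(7, 37, 11, 31)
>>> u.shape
(31, 37)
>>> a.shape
(11, 7, 37)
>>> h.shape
(31, 7)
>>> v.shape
(31,)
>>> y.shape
(37, 11, 37, 7)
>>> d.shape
(7, 7)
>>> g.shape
(7, 7)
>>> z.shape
(7, 11, 31)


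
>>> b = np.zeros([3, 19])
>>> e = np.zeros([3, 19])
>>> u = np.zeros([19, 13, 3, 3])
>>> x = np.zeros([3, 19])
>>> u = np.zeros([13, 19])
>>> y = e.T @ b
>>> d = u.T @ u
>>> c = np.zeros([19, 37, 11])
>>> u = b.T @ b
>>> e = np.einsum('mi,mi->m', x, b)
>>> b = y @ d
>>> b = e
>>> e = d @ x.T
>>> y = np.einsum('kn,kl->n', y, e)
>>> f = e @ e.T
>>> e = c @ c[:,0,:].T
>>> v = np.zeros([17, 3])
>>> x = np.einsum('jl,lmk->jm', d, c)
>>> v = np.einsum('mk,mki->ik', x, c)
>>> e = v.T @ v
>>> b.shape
(3,)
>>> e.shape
(37, 37)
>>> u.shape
(19, 19)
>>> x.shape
(19, 37)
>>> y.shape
(19,)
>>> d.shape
(19, 19)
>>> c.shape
(19, 37, 11)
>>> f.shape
(19, 19)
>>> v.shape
(11, 37)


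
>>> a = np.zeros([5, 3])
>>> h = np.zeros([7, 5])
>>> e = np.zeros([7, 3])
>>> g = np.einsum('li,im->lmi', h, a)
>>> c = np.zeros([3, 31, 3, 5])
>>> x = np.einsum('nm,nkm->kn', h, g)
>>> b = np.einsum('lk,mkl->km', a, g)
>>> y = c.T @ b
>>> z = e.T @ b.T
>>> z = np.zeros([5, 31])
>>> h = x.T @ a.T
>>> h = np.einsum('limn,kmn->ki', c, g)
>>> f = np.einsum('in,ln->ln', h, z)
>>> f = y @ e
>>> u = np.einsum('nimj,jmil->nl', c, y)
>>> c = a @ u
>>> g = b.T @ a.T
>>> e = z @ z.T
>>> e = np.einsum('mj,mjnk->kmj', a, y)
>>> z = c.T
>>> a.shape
(5, 3)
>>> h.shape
(7, 31)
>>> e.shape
(7, 5, 3)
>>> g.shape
(7, 5)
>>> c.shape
(5, 7)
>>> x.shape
(3, 7)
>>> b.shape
(3, 7)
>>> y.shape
(5, 3, 31, 7)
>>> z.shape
(7, 5)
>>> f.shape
(5, 3, 31, 3)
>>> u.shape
(3, 7)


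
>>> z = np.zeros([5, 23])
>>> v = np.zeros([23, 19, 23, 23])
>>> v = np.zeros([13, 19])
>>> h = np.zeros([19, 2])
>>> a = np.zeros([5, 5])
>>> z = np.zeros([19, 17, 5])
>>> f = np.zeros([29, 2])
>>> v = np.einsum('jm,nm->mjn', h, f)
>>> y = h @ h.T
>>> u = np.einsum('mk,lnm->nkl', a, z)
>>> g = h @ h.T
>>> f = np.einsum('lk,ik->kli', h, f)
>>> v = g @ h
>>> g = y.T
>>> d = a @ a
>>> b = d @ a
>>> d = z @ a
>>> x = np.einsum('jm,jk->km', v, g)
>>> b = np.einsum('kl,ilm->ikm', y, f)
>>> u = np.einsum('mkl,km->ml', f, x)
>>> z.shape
(19, 17, 5)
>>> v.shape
(19, 2)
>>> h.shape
(19, 2)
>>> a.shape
(5, 5)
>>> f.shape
(2, 19, 29)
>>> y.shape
(19, 19)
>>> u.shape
(2, 29)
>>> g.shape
(19, 19)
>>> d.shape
(19, 17, 5)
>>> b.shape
(2, 19, 29)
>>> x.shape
(19, 2)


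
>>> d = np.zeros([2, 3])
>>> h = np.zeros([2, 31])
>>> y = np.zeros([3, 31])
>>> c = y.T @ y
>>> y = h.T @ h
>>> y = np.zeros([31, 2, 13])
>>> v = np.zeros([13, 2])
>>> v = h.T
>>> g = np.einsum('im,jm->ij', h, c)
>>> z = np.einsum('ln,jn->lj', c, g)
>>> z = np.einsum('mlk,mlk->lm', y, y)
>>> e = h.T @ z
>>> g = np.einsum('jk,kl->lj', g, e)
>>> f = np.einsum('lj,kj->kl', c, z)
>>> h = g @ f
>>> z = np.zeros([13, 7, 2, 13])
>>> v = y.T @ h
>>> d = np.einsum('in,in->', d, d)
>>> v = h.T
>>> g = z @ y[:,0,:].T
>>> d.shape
()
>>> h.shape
(31, 31)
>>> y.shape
(31, 2, 13)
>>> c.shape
(31, 31)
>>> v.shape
(31, 31)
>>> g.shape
(13, 7, 2, 31)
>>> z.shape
(13, 7, 2, 13)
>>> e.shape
(31, 31)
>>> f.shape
(2, 31)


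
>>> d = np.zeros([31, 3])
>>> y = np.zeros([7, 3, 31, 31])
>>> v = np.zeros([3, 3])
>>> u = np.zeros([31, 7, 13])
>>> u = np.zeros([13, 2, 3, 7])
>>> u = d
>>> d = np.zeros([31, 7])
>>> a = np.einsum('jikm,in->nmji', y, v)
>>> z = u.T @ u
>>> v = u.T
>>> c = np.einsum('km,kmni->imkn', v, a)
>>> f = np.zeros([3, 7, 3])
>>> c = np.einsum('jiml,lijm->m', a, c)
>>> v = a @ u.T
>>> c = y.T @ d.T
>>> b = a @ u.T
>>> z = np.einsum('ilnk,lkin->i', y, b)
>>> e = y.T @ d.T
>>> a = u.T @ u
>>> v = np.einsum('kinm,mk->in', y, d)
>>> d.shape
(31, 7)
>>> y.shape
(7, 3, 31, 31)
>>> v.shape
(3, 31)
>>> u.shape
(31, 3)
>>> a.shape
(3, 3)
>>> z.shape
(7,)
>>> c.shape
(31, 31, 3, 31)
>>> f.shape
(3, 7, 3)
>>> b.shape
(3, 31, 7, 31)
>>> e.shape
(31, 31, 3, 31)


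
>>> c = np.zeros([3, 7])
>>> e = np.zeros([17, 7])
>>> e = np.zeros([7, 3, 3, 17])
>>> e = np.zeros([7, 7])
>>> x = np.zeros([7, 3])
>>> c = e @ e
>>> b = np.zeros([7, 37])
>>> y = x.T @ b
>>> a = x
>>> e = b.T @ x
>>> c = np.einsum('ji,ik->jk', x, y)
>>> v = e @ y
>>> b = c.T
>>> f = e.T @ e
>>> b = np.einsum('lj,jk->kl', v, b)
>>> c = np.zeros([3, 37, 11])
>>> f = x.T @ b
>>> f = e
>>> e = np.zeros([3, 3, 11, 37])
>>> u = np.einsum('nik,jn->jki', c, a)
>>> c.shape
(3, 37, 11)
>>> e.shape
(3, 3, 11, 37)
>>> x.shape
(7, 3)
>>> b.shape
(7, 37)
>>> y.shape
(3, 37)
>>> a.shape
(7, 3)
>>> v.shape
(37, 37)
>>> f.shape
(37, 3)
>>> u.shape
(7, 11, 37)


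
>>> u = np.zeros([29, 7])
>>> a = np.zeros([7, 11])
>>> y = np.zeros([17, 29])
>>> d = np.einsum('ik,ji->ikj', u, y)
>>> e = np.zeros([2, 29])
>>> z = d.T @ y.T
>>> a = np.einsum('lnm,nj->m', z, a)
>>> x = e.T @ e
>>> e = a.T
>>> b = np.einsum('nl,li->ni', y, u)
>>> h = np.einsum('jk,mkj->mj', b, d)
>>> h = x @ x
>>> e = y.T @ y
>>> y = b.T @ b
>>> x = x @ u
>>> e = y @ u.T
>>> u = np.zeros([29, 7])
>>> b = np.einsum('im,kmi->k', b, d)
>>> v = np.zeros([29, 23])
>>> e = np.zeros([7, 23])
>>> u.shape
(29, 7)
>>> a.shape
(17,)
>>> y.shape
(7, 7)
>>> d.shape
(29, 7, 17)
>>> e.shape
(7, 23)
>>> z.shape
(17, 7, 17)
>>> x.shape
(29, 7)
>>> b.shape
(29,)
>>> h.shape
(29, 29)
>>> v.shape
(29, 23)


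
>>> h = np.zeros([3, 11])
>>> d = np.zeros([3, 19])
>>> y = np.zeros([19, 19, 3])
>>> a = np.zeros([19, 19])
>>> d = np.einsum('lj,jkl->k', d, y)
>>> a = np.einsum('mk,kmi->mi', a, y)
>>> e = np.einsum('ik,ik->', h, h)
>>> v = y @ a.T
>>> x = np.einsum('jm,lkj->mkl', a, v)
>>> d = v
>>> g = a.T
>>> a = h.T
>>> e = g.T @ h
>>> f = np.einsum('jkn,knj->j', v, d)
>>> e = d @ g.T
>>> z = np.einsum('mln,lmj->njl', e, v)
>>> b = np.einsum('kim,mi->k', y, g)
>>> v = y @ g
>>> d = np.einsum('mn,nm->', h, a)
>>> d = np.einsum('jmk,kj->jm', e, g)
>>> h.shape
(3, 11)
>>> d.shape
(19, 19)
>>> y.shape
(19, 19, 3)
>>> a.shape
(11, 3)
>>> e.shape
(19, 19, 3)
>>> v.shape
(19, 19, 19)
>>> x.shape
(3, 19, 19)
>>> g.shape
(3, 19)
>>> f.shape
(19,)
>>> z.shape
(3, 19, 19)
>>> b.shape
(19,)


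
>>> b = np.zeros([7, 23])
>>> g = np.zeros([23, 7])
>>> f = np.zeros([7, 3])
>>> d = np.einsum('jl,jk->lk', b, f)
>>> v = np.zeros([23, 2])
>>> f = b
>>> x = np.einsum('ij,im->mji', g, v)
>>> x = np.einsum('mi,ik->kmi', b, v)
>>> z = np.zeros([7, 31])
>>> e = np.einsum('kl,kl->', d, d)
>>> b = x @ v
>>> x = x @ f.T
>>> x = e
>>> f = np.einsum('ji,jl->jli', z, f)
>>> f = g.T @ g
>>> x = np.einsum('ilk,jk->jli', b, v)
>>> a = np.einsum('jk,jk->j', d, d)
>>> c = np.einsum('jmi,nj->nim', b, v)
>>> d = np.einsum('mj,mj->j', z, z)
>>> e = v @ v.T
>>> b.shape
(2, 7, 2)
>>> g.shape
(23, 7)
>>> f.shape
(7, 7)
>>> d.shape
(31,)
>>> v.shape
(23, 2)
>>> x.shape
(23, 7, 2)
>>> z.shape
(7, 31)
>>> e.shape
(23, 23)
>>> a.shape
(23,)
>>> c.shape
(23, 2, 7)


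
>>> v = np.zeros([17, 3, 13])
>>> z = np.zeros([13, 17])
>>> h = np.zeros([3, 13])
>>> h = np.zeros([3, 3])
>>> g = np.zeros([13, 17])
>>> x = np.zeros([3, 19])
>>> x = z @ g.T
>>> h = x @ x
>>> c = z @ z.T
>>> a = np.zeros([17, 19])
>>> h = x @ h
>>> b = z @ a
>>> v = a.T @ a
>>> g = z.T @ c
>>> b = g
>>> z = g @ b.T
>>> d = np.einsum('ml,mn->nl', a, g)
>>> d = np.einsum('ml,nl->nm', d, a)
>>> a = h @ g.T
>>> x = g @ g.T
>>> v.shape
(19, 19)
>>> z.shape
(17, 17)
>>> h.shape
(13, 13)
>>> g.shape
(17, 13)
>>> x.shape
(17, 17)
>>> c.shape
(13, 13)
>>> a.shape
(13, 17)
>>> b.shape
(17, 13)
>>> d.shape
(17, 13)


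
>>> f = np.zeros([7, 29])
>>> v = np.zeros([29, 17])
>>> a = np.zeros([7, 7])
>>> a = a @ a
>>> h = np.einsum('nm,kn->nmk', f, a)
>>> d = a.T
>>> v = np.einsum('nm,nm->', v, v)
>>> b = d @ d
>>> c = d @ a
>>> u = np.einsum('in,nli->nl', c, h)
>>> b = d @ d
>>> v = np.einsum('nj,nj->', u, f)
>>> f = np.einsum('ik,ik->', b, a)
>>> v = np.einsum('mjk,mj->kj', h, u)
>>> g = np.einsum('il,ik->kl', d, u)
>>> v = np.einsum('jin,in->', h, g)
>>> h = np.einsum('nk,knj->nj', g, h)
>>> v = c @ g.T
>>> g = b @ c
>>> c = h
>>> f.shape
()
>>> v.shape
(7, 29)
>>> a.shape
(7, 7)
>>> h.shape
(29, 7)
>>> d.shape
(7, 7)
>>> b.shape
(7, 7)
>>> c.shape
(29, 7)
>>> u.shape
(7, 29)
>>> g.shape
(7, 7)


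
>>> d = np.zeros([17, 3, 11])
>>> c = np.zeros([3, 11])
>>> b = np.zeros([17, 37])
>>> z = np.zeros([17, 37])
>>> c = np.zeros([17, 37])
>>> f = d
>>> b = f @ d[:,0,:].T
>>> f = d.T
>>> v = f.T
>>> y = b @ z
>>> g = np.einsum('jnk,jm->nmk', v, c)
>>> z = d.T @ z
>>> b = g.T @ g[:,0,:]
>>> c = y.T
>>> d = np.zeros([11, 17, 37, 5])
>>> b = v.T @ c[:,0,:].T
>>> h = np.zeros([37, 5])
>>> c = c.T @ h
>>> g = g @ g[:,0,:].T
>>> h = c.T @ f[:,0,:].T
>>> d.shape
(11, 17, 37, 5)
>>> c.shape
(17, 3, 5)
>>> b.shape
(11, 3, 37)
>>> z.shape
(11, 3, 37)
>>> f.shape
(11, 3, 17)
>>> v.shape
(17, 3, 11)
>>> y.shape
(17, 3, 37)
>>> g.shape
(3, 37, 3)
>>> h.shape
(5, 3, 11)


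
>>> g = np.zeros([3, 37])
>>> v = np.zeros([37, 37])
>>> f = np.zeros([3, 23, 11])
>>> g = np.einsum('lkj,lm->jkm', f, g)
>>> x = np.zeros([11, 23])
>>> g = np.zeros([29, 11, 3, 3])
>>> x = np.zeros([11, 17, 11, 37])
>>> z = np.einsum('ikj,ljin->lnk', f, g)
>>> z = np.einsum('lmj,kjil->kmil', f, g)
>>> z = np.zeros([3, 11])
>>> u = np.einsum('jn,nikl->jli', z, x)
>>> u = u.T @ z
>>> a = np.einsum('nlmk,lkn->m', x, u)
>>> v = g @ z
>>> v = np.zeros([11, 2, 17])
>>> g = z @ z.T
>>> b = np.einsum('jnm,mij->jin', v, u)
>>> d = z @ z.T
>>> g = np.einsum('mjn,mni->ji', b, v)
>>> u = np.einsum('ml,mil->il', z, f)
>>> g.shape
(37, 17)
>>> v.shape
(11, 2, 17)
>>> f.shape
(3, 23, 11)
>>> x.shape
(11, 17, 11, 37)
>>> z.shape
(3, 11)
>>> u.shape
(23, 11)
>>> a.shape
(11,)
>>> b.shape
(11, 37, 2)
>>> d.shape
(3, 3)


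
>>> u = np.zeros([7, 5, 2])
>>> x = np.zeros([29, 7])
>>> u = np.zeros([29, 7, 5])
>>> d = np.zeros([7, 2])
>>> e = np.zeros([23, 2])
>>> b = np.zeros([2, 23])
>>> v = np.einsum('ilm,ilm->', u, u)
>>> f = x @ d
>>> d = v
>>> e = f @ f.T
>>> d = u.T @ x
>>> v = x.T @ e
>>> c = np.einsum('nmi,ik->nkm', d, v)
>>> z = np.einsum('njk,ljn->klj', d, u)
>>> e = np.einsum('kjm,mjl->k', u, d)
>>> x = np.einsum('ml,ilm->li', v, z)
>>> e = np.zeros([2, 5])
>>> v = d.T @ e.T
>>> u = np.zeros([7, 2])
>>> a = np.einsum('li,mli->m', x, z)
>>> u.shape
(7, 2)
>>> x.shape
(29, 7)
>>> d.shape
(5, 7, 7)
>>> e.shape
(2, 5)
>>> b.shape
(2, 23)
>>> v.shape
(7, 7, 2)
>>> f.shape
(29, 2)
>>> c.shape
(5, 29, 7)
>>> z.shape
(7, 29, 7)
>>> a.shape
(7,)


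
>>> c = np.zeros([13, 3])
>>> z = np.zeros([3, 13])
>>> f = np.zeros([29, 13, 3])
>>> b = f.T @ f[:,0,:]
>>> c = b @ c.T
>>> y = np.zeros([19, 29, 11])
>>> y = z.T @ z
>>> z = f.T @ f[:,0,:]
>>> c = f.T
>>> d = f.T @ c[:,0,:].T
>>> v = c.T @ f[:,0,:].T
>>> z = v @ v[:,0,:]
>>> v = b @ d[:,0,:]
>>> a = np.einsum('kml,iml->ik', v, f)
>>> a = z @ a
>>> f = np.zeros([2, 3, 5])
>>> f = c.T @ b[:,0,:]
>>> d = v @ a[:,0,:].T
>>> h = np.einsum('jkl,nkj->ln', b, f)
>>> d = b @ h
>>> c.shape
(3, 13, 29)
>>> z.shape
(29, 13, 29)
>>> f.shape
(29, 13, 3)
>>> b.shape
(3, 13, 3)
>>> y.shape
(13, 13)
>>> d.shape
(3, 13, 29)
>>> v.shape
(3, 13, 3)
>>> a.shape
(29, 13, 3)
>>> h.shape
(3, 29)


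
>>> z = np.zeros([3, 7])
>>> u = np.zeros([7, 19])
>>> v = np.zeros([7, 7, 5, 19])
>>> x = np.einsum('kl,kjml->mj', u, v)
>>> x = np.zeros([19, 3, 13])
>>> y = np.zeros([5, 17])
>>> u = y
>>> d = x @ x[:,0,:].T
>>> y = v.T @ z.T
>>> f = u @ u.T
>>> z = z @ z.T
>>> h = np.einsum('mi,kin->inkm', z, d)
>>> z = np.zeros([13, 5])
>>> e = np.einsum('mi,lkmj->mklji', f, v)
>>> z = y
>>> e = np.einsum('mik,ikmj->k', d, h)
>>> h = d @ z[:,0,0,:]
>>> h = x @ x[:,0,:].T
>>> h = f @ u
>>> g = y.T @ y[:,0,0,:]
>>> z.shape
(19, 5, 7, 3)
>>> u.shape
(5, 17)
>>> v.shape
(7, 7, 5, 19)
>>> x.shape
(19, 3, 13)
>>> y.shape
(19, 5, 7, 3)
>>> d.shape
(19, 3, 19)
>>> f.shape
(5, 5)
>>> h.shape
(5, 17)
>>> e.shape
(19,)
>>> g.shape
(3, 7, 5, 3)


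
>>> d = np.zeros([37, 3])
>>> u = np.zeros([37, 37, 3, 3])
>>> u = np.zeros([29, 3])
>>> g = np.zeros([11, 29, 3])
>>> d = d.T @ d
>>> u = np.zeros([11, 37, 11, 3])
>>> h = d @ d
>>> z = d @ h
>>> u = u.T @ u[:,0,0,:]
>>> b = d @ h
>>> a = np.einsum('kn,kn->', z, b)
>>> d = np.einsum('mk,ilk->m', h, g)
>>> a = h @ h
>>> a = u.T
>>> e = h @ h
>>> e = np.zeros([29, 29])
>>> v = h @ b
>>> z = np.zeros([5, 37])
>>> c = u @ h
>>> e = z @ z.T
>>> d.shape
(3,)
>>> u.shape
(3, 11, 37, 3)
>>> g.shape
(11, 29, 3)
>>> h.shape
(3, 3)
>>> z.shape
(5, 37)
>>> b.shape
(3, 3)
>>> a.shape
(3, 37, 11, 3)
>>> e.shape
(5, 5)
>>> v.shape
(3, 3)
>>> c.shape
(3, 11, 37, 3)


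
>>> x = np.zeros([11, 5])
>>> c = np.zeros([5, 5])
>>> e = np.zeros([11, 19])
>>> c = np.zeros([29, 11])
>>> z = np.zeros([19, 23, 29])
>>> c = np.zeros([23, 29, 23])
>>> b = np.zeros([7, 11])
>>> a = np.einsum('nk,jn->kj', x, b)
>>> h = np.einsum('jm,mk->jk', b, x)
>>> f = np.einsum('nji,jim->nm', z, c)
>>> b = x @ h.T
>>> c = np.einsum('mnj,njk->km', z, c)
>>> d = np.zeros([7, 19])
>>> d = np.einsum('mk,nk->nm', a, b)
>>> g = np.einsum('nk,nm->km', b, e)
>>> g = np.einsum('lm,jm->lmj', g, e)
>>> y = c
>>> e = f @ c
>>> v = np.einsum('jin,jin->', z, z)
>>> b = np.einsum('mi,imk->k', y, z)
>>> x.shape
(11, 5)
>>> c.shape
(23, 19)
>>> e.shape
(19, 19)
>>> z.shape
(19, 23, 29)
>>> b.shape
(29,)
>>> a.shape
(5, 7)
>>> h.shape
(7, 5)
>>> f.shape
(19, 23)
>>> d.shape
(11, 5)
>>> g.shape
(7, 19, 11)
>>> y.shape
(23, 19)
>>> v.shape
()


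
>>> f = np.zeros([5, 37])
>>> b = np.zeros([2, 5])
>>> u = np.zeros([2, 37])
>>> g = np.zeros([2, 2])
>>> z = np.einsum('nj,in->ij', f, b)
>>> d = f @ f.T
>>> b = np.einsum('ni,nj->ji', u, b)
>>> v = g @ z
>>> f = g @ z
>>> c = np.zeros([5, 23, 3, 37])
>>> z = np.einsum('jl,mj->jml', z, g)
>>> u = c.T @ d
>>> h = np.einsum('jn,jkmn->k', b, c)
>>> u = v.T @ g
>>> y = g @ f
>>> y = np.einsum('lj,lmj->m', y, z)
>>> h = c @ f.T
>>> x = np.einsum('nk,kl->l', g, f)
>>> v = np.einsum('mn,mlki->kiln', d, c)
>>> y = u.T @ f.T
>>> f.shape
(2, 37)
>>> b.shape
(5, 37)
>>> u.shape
(37, 2)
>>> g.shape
(2, 2)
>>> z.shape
(2, 2, 37)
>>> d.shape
(5, 5)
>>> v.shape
(3, 37, 23, 5)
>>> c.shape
(5, 23, 3, 37)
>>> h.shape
(5, 23, 3, 2)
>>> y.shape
(2, 2)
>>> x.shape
(37,)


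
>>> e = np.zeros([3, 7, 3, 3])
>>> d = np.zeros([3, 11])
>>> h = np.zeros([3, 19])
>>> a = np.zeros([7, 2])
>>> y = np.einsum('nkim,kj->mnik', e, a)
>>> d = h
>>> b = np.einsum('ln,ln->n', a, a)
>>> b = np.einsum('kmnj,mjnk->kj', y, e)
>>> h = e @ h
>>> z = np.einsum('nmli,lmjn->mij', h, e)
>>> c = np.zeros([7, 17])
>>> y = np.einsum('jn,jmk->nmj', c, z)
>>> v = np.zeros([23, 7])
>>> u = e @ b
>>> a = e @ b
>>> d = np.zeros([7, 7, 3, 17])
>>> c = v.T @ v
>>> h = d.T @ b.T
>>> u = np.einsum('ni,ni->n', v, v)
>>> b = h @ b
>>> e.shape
(3, 7, 3, 3)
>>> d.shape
(7, 7, 3, 17)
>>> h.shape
(17, 3, 7, 3)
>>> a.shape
(3, 7, 3, 7)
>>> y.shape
(17, 19, 7)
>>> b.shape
(17, 3, 7, 7)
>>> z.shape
(7, 19, 3)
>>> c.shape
(7, 7)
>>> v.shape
(23, 7)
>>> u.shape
(23,)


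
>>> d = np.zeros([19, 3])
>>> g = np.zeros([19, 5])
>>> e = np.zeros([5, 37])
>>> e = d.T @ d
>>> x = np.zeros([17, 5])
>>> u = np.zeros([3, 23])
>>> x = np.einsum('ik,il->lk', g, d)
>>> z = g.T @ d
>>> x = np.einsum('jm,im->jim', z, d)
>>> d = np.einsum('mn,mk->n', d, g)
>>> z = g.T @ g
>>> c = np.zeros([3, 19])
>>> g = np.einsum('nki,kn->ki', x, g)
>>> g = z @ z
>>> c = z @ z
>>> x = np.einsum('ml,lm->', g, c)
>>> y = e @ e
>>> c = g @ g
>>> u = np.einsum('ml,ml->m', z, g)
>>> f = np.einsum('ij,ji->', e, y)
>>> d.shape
(3,)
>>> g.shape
(5, 5)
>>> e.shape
(3, 3)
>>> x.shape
()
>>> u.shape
(5,)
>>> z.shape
(5, 5)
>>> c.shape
(5, 5)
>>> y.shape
(3, 3)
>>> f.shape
()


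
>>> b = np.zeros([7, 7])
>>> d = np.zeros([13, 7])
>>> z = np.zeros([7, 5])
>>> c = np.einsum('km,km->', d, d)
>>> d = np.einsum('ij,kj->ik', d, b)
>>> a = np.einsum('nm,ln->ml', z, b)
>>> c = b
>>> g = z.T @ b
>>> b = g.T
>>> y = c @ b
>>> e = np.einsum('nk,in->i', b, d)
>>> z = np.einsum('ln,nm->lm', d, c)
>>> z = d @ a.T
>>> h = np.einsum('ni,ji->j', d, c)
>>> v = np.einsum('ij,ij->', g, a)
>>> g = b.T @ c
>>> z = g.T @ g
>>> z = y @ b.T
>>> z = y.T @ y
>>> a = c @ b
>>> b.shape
(7, 5)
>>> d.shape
(13, 7)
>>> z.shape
(5, 5)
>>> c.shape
(7, 7)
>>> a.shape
(7, 5)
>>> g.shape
(5, 7)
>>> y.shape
(7, 5)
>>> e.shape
(13,)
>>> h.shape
(7,)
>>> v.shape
()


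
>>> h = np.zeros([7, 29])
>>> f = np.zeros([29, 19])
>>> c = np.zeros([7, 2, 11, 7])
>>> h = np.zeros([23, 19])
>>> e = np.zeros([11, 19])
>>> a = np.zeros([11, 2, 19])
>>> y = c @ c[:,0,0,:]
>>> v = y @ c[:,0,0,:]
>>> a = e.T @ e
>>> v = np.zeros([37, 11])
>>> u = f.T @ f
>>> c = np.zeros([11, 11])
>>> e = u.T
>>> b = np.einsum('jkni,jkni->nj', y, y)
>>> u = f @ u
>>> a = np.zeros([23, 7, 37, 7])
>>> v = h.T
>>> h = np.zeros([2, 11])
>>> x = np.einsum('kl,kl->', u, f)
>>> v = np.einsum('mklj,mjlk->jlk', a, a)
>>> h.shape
(2, 11)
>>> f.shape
(29, 19)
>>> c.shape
(11, 11)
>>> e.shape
(19, 19)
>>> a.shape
(23, 7, 37, 7)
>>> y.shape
(7, 2, 11, 7)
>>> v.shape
(7, 37, 7)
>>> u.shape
(29, 19)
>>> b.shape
(11, 7)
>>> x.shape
()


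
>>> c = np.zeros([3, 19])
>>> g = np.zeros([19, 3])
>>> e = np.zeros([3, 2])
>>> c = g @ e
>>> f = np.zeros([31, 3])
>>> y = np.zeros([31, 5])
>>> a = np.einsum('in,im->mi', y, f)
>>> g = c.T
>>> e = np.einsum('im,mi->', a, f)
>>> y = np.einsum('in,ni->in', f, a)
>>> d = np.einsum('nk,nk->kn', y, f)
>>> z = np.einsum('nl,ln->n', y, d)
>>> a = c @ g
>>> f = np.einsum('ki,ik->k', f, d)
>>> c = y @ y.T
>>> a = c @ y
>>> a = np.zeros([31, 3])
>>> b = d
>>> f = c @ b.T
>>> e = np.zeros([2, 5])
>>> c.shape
(31, 31)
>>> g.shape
(2, 19)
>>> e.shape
(2, 5)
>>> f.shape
(31, 3)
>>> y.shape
(31, 3)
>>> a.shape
(31, 3)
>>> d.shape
(3, 31)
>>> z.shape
(31,)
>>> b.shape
(3, 31)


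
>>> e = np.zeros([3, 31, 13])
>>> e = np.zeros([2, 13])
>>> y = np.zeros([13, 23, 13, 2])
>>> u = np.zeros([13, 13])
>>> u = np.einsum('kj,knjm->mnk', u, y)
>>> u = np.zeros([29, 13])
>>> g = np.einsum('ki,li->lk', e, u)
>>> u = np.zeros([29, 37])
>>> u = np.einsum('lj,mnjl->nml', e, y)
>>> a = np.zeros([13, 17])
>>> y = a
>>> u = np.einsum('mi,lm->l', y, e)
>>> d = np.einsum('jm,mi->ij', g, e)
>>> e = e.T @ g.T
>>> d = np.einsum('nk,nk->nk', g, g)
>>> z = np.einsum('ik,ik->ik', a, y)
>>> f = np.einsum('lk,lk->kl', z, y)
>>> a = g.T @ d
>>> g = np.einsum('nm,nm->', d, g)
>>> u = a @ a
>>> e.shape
(13, 29)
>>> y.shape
(13, 17)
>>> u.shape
(2, 2)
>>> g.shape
()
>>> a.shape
(2, 2)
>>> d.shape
(29, 2)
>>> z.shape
(13, 17)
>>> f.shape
(17, 13)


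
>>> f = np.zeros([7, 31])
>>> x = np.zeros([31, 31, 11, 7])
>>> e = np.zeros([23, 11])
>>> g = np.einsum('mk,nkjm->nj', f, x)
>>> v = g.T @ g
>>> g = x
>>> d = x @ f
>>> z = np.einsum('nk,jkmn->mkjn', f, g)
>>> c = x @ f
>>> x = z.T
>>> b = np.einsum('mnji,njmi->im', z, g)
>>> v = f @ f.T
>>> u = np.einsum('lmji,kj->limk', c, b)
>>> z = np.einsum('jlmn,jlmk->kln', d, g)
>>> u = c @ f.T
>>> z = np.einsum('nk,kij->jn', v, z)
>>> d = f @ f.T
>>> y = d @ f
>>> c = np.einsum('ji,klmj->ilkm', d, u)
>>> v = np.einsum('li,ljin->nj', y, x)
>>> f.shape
(7, 31)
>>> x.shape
(7, 31, 31, 11)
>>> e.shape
(23, 11)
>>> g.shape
(31, 31, 11, 7)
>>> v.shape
(11, 31)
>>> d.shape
(7, 7)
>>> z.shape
(31, 7)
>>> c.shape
(7, 31, 31, 11)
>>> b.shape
(7, 11)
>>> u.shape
(31, 31, 11, 7)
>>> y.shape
(7, 31)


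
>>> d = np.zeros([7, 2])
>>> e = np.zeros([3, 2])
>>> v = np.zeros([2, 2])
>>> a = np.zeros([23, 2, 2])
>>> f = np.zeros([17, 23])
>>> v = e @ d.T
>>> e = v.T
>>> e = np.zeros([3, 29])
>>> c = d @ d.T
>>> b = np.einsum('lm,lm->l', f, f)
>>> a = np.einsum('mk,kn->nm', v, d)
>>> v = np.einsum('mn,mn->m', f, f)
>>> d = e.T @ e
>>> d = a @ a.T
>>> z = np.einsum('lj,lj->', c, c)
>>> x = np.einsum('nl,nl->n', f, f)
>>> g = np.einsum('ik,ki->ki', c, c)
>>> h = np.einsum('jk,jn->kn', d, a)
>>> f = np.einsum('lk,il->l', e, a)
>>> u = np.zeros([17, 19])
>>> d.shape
(2, 2)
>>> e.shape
(3, 29)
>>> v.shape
(17,)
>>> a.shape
(2, 3)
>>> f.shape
(3,)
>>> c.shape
(7, 7)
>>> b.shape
(17,)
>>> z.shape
()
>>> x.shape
(17,)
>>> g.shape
(7, 7)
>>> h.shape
(2, 3)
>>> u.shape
(17, 19)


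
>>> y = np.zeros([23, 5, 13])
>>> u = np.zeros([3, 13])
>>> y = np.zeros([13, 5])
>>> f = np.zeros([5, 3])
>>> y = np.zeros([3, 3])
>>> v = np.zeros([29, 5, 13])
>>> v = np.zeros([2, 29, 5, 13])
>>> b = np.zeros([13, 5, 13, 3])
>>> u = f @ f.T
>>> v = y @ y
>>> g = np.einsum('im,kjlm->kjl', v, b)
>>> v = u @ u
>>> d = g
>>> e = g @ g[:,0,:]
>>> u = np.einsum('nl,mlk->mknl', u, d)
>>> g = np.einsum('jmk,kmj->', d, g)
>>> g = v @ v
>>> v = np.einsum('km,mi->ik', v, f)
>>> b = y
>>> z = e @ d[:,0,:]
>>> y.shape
(3, 3)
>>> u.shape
(13, 13, 5, 5)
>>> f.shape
(5, 3)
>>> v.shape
(3, 5)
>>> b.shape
(3, 3)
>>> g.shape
(5, 5)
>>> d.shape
(13, 5, 13)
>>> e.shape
(13, 5, 13)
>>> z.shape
(13, 5, 13)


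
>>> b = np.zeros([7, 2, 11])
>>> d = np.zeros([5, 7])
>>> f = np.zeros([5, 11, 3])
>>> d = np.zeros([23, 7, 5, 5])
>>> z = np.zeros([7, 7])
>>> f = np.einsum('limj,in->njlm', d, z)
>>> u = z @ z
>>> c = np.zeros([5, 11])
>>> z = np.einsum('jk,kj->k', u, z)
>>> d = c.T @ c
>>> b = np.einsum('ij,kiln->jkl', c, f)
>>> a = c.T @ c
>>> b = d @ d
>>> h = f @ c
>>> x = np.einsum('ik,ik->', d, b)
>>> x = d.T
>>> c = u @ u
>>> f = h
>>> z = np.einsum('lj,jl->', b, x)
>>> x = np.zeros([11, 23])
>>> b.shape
(11, 11)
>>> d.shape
(11, 11)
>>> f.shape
(7, 5, 23, 11)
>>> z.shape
()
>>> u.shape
(7, 7)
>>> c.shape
(7, 7)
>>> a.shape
(11, 11)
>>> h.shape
(7, 5, 23, 11)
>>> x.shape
(11, 23)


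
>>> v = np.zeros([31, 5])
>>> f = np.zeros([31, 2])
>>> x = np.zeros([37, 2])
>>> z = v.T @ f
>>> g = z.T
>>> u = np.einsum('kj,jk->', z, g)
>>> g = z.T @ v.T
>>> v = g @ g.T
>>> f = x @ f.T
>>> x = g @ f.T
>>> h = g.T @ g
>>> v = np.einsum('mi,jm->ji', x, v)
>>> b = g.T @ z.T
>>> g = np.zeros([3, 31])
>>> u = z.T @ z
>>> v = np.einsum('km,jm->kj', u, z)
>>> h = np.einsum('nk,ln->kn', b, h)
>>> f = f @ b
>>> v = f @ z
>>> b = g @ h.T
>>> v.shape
(37, 2)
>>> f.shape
(37, 5)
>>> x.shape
(2, 37)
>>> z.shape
(5, 2)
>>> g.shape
(3, 31)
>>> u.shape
(2, 2)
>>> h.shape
(5, 31)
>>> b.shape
(3, 5)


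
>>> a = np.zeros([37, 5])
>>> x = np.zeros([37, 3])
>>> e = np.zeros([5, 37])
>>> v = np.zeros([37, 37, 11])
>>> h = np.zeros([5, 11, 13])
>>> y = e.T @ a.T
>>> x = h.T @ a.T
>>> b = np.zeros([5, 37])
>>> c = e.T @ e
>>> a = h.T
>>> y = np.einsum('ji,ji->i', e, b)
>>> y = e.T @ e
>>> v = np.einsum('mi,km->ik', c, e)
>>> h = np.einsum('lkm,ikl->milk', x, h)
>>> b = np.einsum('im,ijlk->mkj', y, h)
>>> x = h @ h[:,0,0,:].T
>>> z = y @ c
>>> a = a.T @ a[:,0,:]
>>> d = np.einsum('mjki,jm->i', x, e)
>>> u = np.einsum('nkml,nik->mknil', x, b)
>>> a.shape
(5, 11, 5)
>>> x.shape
(37, 5, 13, 37)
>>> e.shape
(5, 37)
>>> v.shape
(37, 5)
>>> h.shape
(37, 5, 13, 11)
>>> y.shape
(37, 37)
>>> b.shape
(37, 11, 5)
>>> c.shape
(37, 37)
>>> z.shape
(37, 37)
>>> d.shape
(37,)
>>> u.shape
(13, 5, 37, 11, 37)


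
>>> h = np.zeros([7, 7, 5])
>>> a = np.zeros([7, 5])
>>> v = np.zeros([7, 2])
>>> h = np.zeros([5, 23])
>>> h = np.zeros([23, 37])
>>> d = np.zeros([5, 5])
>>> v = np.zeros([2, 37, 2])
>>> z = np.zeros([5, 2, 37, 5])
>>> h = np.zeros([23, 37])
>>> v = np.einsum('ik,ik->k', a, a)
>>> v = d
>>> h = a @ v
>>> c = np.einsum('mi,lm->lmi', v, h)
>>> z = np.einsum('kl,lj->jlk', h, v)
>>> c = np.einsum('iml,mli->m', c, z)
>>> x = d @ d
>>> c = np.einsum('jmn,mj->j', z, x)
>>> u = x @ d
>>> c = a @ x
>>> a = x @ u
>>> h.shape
(7, 5)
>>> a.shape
(5, 5)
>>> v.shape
(5, 5)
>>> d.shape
(5, 5)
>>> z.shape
(5, 5, 7)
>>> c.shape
(7, 5)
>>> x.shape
(5, 5)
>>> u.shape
(5, 5)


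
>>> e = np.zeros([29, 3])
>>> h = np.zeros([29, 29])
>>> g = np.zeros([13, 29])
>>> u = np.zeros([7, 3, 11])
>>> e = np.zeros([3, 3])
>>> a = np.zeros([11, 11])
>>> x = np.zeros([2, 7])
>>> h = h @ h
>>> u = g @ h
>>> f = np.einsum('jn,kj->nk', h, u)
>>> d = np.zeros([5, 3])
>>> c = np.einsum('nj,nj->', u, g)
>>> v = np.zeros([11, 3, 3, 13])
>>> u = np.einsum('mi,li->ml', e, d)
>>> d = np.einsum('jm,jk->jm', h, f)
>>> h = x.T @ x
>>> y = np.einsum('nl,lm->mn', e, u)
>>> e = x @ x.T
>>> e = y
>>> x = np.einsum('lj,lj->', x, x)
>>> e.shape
(5, 3)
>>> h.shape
(7, 7)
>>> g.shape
(13, 29)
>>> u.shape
(3, 5)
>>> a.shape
(11, 11)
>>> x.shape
()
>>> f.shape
(29, 13)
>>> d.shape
(29, 29)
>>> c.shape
()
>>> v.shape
(11, 3, 3, 13)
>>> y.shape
(5, 3)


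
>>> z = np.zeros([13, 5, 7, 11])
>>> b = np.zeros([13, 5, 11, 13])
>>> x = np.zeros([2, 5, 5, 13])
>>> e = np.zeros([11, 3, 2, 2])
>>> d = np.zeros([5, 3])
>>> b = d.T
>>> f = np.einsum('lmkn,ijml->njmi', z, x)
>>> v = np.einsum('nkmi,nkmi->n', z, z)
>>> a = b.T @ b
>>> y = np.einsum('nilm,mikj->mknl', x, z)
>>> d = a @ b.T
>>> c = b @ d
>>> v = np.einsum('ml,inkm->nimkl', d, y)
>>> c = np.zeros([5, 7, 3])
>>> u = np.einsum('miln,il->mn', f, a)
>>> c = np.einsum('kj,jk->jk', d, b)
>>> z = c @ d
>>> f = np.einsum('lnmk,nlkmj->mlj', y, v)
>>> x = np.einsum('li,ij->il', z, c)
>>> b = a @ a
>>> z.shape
(3, 3)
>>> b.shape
(5, 5)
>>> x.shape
(3, 3)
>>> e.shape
(11, 3, 2, 2)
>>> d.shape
(5, 3)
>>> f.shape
(2, 13, 3)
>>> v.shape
(7, 13, 5, 2, 3)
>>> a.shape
(5, 5)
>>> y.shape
(13, 7, 2, 5)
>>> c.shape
(3, 5)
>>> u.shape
(11, 2)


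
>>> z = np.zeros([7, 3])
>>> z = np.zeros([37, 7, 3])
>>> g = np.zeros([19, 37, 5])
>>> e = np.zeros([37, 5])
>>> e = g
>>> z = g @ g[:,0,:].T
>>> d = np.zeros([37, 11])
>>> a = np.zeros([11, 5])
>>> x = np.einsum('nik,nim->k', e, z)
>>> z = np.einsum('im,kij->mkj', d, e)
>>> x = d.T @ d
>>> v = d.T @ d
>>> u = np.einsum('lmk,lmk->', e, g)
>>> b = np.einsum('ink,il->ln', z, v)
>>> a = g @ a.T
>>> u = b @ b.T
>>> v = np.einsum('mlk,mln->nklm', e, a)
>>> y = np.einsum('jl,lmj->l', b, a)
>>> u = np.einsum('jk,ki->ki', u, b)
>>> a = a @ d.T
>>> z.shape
(11, 19, 5)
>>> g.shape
(19, 37, 5)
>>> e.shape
(19, 37, 5)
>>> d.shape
(37, 11)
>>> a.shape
(19, 37, 37)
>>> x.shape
(11, 11)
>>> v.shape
(11, 5, 37, 19)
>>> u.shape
(11, 19)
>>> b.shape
(11, 19)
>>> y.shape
(19,)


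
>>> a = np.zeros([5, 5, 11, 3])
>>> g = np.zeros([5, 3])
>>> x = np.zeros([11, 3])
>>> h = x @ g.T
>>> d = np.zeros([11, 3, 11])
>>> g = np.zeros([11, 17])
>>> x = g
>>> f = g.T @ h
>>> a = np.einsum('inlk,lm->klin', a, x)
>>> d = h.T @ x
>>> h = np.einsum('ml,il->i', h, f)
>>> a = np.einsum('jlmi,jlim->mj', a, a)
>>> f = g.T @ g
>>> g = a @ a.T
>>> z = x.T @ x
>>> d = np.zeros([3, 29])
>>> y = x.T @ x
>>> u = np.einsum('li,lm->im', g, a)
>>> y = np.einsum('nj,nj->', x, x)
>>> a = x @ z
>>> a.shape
(11, 17)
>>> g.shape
(5, 5)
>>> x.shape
(11, 17)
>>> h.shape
(17,)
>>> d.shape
(3, 29)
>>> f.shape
(17, 17)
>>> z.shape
(17, 17)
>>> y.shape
()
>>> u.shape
(5, 3)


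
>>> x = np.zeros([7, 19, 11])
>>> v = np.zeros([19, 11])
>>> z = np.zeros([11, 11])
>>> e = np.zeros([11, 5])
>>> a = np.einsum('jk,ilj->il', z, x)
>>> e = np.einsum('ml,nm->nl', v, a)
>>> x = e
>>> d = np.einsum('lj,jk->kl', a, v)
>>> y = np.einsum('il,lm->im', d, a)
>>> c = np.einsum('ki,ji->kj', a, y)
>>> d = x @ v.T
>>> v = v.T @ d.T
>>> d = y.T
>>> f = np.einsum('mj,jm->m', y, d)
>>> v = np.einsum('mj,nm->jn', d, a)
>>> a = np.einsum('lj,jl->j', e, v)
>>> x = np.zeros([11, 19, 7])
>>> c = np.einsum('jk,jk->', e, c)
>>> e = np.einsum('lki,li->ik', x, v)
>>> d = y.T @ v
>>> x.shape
(11, 19, 7)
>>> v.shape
(11, 7)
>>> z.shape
(11, 11)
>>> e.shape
(7, 19)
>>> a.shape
(11,)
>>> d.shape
(19, 7)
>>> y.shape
(11, 19)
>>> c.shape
()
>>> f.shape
(11,)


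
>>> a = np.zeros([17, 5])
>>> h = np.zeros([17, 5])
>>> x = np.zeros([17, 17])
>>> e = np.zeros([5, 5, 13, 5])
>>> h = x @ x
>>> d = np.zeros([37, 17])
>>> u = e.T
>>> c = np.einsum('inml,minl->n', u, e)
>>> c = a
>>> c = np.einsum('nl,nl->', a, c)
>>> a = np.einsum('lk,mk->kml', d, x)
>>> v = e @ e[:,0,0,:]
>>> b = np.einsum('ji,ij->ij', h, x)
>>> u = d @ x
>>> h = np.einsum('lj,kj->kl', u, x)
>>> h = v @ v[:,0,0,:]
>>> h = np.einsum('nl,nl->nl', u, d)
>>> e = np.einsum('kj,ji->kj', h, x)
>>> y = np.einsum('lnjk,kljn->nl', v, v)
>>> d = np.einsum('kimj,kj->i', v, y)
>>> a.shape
(17, 17, 37)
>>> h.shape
(37, 17)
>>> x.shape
(17, 17)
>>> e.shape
(37, 17)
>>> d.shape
(5,)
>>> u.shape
(37, 17)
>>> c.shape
()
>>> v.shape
(5, 5, 13, 5)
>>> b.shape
(17, 17)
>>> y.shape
(5, 5)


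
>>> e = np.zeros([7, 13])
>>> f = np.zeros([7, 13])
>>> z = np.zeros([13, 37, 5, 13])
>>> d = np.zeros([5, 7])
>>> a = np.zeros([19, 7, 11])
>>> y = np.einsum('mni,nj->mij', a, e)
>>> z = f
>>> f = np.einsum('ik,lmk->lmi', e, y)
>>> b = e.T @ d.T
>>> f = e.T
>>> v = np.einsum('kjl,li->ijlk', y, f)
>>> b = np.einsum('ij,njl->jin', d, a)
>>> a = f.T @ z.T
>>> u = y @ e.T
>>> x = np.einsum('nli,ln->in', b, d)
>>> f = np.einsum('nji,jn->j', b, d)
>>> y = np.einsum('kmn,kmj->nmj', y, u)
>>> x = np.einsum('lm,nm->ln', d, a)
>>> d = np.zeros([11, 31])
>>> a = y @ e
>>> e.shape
(7, 13)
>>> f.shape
(5,)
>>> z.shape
(7, 13)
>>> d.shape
(11, 31)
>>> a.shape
(13, 11, 13)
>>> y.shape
(13, 11, 7)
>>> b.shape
(7, 5, 19)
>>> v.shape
(7, 11, 13, 19)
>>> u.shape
(19, 11, 7)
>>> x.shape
(5, 7)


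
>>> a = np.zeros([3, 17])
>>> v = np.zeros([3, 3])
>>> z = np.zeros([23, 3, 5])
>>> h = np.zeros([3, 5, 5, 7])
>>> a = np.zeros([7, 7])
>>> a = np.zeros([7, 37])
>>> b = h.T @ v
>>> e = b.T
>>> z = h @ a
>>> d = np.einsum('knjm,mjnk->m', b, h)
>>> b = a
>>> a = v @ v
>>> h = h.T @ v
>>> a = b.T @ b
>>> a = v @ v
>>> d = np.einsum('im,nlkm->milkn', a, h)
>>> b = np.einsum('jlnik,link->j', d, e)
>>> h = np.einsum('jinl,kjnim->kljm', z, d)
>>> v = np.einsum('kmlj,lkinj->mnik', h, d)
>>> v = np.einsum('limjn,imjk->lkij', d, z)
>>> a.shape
(3, 3)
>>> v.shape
(3, 37, 3, 5)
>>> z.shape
(3, 5, 5, 37)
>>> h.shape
(3, 37, 3, 7)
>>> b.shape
(3,)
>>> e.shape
(3, 5, 5, 7)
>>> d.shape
(3, 3, 5, 5, 7)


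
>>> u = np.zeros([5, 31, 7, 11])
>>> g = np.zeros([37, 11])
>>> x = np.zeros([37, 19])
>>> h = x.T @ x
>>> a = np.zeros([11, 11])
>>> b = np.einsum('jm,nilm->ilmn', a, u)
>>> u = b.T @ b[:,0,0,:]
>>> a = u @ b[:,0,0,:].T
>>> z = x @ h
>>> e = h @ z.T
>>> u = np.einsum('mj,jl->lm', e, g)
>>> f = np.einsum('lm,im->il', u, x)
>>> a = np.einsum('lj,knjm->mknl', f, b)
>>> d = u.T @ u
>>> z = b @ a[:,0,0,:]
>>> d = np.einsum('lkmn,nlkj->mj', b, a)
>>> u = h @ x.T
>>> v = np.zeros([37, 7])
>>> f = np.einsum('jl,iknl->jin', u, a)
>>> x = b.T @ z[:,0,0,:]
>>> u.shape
(19, 37)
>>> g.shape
(37, 11)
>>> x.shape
(5, 11, 7, 37)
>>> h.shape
(19, 19)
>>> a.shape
(5, 31, 7, 37)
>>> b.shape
(31, 7, 11, 5)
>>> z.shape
(31, 7, 11, 37)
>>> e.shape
(19, 37)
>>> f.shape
(19, 5, 7)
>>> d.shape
(11, 37)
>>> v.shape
(37, 7)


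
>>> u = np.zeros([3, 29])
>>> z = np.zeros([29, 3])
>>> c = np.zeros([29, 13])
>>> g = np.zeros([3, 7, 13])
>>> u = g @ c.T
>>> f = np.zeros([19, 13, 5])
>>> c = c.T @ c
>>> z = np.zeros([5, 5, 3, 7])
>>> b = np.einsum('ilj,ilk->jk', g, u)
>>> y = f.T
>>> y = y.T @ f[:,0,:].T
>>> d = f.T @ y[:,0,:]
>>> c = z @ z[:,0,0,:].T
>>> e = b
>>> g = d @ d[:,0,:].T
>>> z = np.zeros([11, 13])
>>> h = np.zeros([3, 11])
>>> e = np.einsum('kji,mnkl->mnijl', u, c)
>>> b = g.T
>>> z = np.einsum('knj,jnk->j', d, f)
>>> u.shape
(3, 7, 29)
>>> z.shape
(19,)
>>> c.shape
(5, 5, 3, 5)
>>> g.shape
(5, 13, 5)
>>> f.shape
(19, 13, 5)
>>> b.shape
(5, 13, 5)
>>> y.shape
(19, 13, 19)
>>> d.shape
(5, 13, 19)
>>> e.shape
(5, 5, 29, 7, 5)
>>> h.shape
(3, 11)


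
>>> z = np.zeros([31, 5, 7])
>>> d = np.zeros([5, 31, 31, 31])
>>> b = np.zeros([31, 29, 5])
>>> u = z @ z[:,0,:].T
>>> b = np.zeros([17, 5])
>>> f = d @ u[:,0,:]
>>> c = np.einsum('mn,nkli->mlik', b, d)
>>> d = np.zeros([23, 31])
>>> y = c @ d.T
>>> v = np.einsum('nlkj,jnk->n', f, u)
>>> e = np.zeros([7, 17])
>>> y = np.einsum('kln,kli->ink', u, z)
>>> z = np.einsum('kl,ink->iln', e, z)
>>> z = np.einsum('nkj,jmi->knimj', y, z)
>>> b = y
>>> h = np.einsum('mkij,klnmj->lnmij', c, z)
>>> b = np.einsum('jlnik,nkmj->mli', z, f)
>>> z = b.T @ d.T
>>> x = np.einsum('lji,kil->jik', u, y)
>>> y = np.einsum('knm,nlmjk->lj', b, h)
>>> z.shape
(17, 7, 23)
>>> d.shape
(23, 31)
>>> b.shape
(31, 7, 17)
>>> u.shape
(31, 5, 31)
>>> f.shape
(5, 31, 31, 31)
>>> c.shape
(17, 31, 31, 31)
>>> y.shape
(5, 31)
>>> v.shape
(5,)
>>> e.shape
(7, 17)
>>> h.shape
(7, 5, 17, 31, 31)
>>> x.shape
(5, 31, 7)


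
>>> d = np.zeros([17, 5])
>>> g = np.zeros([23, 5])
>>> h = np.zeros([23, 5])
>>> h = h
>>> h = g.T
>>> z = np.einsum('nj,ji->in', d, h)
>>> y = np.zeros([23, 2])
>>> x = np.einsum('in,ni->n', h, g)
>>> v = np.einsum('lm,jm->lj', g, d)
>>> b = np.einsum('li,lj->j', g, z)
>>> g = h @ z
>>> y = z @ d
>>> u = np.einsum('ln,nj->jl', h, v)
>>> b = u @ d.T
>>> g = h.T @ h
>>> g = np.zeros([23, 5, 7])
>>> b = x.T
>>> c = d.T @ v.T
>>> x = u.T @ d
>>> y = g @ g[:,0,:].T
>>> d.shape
(17, 5)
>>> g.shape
(23, 5, 7)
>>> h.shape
(5, 23)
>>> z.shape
(23, 17)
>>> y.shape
(23, 5, 23)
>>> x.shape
(5, 5)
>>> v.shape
(23, 17)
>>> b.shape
(23,)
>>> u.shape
(17, 5)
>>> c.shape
(5, 23)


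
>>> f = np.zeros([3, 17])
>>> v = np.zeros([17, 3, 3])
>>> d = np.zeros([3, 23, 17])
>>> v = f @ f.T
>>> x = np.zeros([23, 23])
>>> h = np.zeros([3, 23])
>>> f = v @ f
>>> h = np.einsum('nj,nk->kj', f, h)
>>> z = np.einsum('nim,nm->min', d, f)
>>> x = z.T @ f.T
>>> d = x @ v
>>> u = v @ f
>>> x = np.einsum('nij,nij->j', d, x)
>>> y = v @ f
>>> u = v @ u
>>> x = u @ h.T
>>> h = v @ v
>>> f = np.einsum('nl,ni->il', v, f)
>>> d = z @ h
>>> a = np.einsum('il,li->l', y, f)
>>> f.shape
(17, 3)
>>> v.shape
(3, 3)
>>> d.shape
(17, 23, 3)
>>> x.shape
(3, 23)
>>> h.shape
(3, 3)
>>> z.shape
(17, 23, 3)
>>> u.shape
(3, 17)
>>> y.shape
(3, 17)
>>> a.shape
(17,)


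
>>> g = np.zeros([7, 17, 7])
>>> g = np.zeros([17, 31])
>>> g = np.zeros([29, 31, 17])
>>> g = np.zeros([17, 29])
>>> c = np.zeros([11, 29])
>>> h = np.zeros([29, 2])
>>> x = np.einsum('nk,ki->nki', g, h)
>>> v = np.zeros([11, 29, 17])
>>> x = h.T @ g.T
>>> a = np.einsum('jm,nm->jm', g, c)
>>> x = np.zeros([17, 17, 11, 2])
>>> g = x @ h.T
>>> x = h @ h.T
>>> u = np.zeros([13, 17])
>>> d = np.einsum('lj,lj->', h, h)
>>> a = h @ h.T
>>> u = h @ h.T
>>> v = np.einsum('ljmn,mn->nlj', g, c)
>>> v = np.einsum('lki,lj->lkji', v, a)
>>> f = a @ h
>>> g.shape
(17, 17, 11, 29)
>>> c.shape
(11, 29)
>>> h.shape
(29, 2)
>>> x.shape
(29, 29)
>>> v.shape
(29, 17, 29, 17)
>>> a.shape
(29, 29)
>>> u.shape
(29, 29)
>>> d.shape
()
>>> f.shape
(29, 2)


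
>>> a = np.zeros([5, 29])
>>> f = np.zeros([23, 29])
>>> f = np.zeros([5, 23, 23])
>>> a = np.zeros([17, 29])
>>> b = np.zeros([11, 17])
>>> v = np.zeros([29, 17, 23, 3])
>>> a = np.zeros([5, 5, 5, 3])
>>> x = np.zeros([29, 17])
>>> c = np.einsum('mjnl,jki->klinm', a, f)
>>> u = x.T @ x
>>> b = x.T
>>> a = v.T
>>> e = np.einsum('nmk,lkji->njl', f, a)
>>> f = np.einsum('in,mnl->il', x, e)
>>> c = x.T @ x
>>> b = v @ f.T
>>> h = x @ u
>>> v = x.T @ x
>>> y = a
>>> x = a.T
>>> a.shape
(3, 23, 17, 29)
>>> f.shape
(29, 3)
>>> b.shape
(29, 17, 23, 29)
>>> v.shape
(17, 17)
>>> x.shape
(29, 17, 23, 3)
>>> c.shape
(17, 17)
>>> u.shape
(17, 17)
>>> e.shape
(5, 17, 3)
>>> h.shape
(29, 17)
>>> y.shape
(3, 23, 17, 29)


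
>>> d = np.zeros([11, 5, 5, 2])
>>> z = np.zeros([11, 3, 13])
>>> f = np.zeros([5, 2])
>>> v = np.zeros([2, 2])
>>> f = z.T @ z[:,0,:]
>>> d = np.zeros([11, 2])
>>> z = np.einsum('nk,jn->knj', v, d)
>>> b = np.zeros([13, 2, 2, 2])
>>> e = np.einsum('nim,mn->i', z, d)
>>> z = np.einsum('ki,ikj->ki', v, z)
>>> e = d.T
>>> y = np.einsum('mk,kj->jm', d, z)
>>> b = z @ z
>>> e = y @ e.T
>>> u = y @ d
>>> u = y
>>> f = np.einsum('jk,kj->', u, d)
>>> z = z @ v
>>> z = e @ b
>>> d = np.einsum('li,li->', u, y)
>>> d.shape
()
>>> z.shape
(2, 2)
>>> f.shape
()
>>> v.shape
(2, 2)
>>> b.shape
(2, 2)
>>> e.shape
(2, 2)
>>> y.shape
(2, 11)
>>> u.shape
(2, 11)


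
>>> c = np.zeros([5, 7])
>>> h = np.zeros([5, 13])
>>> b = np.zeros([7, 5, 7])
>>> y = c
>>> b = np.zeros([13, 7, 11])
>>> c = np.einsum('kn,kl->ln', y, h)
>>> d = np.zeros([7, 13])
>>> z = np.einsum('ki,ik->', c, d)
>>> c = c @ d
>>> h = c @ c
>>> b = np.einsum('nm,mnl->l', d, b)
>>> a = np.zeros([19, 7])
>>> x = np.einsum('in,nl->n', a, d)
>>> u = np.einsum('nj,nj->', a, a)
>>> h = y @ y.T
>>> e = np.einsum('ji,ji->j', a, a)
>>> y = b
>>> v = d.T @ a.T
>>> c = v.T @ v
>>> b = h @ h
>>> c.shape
(19, 19)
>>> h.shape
(5, 5)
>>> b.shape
(5, 5)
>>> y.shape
(11,)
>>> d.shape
(7, 13)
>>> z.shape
()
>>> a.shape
(19, 7)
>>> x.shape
(7,)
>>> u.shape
()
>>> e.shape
(19,)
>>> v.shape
(13, 19)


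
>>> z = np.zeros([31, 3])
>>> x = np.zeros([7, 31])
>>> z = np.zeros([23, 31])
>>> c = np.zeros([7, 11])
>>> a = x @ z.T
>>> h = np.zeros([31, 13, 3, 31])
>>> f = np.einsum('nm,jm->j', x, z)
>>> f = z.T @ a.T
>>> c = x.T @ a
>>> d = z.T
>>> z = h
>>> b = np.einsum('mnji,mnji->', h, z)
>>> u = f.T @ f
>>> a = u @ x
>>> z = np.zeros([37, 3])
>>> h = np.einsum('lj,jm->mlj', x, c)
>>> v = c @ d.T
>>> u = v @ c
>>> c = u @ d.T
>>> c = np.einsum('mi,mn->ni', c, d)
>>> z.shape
(37, 3)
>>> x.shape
(7, 31)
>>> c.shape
(23, 31)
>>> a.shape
(7, 31)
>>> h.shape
(23, 7, 31)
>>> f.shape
(31, 7)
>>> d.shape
(31, 23)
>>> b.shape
()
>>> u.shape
(31, 23)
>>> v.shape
(31, 31)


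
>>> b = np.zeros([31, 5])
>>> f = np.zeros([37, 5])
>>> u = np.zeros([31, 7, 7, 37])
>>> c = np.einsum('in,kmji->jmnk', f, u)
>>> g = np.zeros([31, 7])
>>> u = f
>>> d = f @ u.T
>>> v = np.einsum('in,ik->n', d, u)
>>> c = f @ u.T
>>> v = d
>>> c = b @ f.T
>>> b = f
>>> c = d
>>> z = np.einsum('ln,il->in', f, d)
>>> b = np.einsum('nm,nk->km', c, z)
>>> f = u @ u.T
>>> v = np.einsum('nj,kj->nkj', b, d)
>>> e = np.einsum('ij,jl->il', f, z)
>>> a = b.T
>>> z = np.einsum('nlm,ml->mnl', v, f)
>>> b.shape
(5, 37)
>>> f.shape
(37, 37)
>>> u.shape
(37, 5)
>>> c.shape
(37, 37)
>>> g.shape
(31, 7)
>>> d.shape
(37, 37)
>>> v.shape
(5, 37, 37)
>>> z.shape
(37, 5, 37)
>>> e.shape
(37, 5)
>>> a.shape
(37, 5)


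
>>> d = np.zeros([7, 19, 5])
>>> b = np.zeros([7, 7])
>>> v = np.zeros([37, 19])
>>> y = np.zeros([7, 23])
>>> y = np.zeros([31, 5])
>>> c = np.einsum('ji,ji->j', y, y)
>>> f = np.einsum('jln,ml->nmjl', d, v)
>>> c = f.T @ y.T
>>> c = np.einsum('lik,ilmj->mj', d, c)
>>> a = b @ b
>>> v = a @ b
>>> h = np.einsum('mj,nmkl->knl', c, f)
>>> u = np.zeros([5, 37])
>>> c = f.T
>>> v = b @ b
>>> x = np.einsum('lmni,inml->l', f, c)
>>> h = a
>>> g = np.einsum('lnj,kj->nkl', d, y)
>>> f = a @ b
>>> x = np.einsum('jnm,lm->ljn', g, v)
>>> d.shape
(7, 19, 5)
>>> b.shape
(7, 7)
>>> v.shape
(7, 7)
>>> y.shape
(31, 5)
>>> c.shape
(19, 7, 37, 5)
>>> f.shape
(7, 7)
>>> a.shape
(7, 7)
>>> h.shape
(7, 7)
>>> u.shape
(5, 37)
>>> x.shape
(7, 19, 31)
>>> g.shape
(19, 31, 7)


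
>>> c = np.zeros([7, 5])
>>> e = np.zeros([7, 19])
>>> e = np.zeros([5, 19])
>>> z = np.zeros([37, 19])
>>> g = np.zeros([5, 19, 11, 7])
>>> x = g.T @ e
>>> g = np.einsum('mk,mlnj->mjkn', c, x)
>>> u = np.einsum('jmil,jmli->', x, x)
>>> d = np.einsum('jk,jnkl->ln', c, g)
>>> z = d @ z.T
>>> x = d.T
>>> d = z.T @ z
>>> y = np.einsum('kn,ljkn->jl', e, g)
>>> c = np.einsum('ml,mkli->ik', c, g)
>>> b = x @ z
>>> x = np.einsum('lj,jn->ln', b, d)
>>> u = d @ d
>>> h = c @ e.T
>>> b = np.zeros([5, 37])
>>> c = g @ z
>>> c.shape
(7, 19, 5, 37)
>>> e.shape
(5, 19)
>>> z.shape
(19, 37)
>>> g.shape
(7, 19, 5, 19)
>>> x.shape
(19, 37)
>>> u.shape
(37, 37)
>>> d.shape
(37, 37)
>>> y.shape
(19, 7)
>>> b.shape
(5, 37)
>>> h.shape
(19, 5)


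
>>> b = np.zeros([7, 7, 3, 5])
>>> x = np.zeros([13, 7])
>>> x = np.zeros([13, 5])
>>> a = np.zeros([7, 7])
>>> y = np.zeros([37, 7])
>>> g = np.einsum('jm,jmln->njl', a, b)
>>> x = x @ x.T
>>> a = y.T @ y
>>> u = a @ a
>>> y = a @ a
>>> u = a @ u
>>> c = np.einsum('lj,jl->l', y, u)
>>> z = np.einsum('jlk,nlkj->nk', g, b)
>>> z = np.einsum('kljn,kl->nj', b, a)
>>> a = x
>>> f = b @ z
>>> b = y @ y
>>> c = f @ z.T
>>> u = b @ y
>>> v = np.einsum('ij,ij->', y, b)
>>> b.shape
(7, 7)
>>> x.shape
(13, 13)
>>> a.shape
(13, 13)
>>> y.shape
(7, 7)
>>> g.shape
(5, 7, 3)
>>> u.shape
(7, 7)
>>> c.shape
(7, 7, 3, 5)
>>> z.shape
(5, 3)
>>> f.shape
(7, 7, 3, 3)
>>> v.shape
()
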